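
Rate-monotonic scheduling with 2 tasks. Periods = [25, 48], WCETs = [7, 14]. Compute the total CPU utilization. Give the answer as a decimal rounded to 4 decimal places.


Compute individual utilizations (exact fractions):
  Task 1: C/T = 7/25 (approx. 0.28)
  Task 2: C/T = 14/48 = 7/24 (approx. 0.2917)
Total utilization U = 7/25 + 7/24 = 343/600
Rounded to 4 decimal places: U = 0.5717
RM (Liu & Layland) bound for 2 tasks = 0.828427; compare with U = 343/600 (approx. 0.571667)
U <= bound, so schedulable by RM sufficient condition.

0.5717


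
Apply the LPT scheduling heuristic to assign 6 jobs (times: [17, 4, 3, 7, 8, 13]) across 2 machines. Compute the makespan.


Sort jobs in decreasing order (LPT): [17, 13, 8, 7, 4, 3]
Assign each job to the least loaded machine:
  Machine 1: jobs [17, 7, 3], load = 27
  Machine 2: jobs [13, 8, 4], load = 25
Makespan = max load = 27

27


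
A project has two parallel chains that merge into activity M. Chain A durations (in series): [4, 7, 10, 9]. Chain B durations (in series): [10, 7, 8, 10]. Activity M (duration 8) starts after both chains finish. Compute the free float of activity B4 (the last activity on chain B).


ES(B4) = sum of predecessors on chain B = 25
EF(B4) = ES + duration = 25 + 10 = 35
Successor of B4 is M. ES(M) = max(sum(A), sum(B)) = max(30, 35) = 35
Free float = ES(successor) - EF(current) = 35 - 35 = 0

0


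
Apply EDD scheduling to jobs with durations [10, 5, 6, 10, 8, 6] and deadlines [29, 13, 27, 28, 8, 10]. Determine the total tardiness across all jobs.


Sort by due date (EDD order): [(8, 8), (6, 10), (5, 13), (6, 27), (10, 28), (10, 29)]
Compute completion times and tardiness:
  Job 1: p=8, d=8, C=8, tardiness=max(0,8-8)=0
  Job 2: p=6, d=10, C=14, tardiness=max(0,14-10)=4
  Job 3: p=5, d=13, C=19, tardiness=max(0,19-13)=6
  Job 4: p=6, d=27, C=25, tardiness=max(0,25-27)=0
  Job 5: p=10, d=28, C=35, tardiness=max(0,35-28)=7
  Job 6: p=10, d=29, C=45, tardiness=max(0,45-29)=16
Total tardiness = 33

33


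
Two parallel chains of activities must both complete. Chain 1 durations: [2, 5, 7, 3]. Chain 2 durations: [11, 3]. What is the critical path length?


Path A total = 2 + 5 + 7 + 3 = 17
Path B total = 11 + 3 = 14
Critical path = longest path = max(17, 14) = 17

17


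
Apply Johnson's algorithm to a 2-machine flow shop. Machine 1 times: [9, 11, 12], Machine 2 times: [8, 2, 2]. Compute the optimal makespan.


Apply Johnson's rule:
  Group 1 (a <= b): []
  Group 2 (a > b): [(1, 9, 8), (2, 11, 2), (3, 12, 2)]
Optimal job order: [1, 2, 3]
Schedule:
  Job 1: M1 done at 9, M2 done at 17
  Job 2: M1 done at 20, M2 done at 22
  Job 3: M1 done at 32, M2 done at 34
Makespan = 34

34


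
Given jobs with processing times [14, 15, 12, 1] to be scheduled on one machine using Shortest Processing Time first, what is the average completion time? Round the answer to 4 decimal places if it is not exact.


Sort jobs by processing time (SPT order): [1, 12, 14, 15]
Compute completion times sequentially:
  Job 1: processing = 1, completes at 1
  Job 2: processing = 12, completes at 13
  Job 3: processing = 14, completes at 27
  Job 4: processing = 15, completes at 42
Sum of completion times = 83
Average completion time = 83/4 = 20.75

20.75


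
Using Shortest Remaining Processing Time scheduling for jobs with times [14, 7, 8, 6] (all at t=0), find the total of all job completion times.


Since all jobs arrive at t=0, SRPT equals SPT ordering.
SPT order: [6, 7, 8, 14]
Completion times:
  Job 1: p=6, C=6
  Job 2: p=7, C=13
  Job 3: p=8, C=21
  Job 4: p=14, C=35
Total completion time = 6 + 13 + 21 + 35 = 75

75


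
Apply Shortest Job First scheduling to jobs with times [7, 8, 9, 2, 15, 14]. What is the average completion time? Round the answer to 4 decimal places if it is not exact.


SJF order (ascending): [2, 7, 8, 9, 14, 15]
Completion times:
  Job 1: burst=2, C=2
  Job 2: burst=7, C=9
  Job 3: burst=8, C=17
  Job 4: burst=9, C=26
  Job 5: burst=14, C=40
  Job 6: burst=15, C=55
Average completion = 149/6 = 24.8333

24.8333


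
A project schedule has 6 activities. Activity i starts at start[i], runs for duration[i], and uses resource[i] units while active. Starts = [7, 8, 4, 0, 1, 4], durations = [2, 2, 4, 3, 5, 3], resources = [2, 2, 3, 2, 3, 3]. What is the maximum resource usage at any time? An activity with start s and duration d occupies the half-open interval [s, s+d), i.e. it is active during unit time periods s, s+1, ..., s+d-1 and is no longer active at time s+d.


Each activity i is active on [start_i, start_i + duration_i).
Compute total resource usage per time slot:
  t=0: active resources = [2], total = 2
  t=1: active resources = [2, 3], total = 5
  t=2: active resources = [2, 3], total = 5
  t=3: active resources = [3], total = 3
  t=4: active resources = [3, 3, 3], total = 9
  t=5: active resources = [3, 3, 3], total = 9
  t=6: active resources = [3, 3], total = 6
  t=7: active resources = [2, 3], total = 5
  t=8: active resources = [2, 2], total = 4
  t=9: active resources = [2], total = 2
Peak resource demand = 9

9


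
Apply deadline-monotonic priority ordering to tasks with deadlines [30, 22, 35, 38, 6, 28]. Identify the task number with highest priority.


Sort tasks by relative deadline (ascending):
  Task 5: deadline = 6
  Task 2: deadline = 22
  Task 6: deadline = 28
  Task 1: deadline = 30
  Task 3: deadline = 35
  Task 4: deadline = 38
Priority order (highest first): [5, 2, 6, 1, 3, 4]
Highest priority task = 5

5


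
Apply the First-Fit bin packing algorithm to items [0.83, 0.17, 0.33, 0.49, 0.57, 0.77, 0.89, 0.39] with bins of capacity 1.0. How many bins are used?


Place items sequentially using First-Fit:
  Item 0.83 -> new Bin 1
  Item 0.17 -> Bin 1 (now 1.0)
  Item 0.33 -> new Bin 2
  Item 0.49 -> Bin 2 (now 0.82)
  Item 0.57 -> new Bin 3
  Item 0.77 -> new Bin 4
  Item 0.89 -> new Bin 5
  Item 0.39 -> Bin 3 (now 0.96)
Total bins used = 5

5


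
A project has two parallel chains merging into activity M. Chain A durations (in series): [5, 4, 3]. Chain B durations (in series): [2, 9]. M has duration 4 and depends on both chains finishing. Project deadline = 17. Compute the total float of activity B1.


Forward pass: ES(B1) = sum of predecessors on chain B = 0
EF = ES + duration = 0 + 2 = 2
Backward pass: LF(M) = deadline = 17; LS(M) = 17 - 4 = 13
LF(B1) = LS(M) - sum(successors on chain B) = 13 - 9 = 4
LS = LF - duration = 4 - 2 = 2
Total float = LS - ES = 2 - 0 = 2

2


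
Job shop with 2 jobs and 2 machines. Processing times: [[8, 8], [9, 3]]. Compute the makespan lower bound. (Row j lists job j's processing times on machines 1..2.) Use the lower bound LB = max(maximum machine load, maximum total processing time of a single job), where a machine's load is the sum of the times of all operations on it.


Machine loads:
  Machine 1: 8 + 9 = 17
  Machine 2: 8 + 3 = 11
Max machine load = 17
Job totals:
  Job 1: 16
  Job 2: 12
Max job total = 16
Lower bound = max(17, 16) = 17

17


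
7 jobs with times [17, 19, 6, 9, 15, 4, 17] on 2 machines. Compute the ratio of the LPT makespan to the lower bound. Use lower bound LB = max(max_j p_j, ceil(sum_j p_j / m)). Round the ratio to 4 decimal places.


LPT order: [19, 17, 17, 15, 9, 6, 4]
Machine loads after assignment: [43, 44]
LPT makespan = 44
Lower bound = max(max_job, ceil(total/2)) = max(19, 44) = 44
Ratio = 44 / 44 = 1.0

1.0


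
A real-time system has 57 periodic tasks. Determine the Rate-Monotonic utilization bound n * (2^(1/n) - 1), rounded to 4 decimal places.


Compute 2^(1/57) = 1.0122347161
Subtract 1: 1.0122347161 - 1 = 0.0122347161
Multiply by n: 57 * 0.0122347161 = 0.6973788177
Round to 4 dp: 0.6974

0.6974


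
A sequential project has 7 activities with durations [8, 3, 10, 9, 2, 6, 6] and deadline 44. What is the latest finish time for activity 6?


LF(activity 6) = deadline - sum of successor durations
Successors: activities 7 through 7 with durations [6]
Sum of successor durations = 6
LF = 44 - 6 = 38

38


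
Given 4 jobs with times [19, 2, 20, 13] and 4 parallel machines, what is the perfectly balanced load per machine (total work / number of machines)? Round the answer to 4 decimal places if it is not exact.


Total processing time = 19 + 2 + 20 + 13 = 54
Number of machines = 4
Ideal balanced load = 54 / 4 = 13.5

13.5


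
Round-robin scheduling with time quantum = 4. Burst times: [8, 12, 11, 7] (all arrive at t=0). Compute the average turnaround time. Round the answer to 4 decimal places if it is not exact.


Time quantum = 4
Execution trace:
  J1 runs 4 units, time = 4
  J2 runs 4 units, time = 8
  J3 runs 4 units, time = 12
  J4 runs 4 units, time = 16
  J1 runs 4 units, time = 20
  J2 runs 4 units, time = 24
  J3 runs 4 units, time = 28
  J4 runs 3 units, time = 31
  J2 runs 4 units, time = 35
  J3 runs 3 units, time = 38
Finish times: [20, 35, 38, 31]
Average turnaround = 124/4 = 31.0

31.0


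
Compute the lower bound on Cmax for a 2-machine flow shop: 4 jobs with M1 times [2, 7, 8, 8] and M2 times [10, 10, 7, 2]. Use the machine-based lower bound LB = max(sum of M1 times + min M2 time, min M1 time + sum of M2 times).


LB1 = sum(M1 times) + min(M2 times) = 25 + 2 = 27
LB2 = min(M1 times) + sum(M2 times) = 2 + 29 = 31
Lower bound = max(LB1, LB2) = max(27, 31) = 31

31


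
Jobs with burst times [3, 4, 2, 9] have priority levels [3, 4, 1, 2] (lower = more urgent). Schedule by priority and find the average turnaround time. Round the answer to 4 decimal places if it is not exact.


Sort by priority (ascending = highest first):
Order: [(1, 2), (2, 9), (3, 3), (4, 4)]
Completion times:
  Priority 1, burst=2, C=2
  Priority 2, burst=9, C=11
  Priority 3, burst=3, C=14
  Priority 4, burst=4, C=18
Average turnaround = 45/4 = 11.25

11.25


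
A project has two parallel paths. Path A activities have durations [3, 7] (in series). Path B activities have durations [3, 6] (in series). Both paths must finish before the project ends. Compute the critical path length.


Path A total = 3 + 7 = 10
Path B total = 3 + 6 = 9
Critical path = longest path = max(10, 9) = 10

10


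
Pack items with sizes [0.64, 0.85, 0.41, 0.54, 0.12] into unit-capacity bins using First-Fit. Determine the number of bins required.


Place items sequentially using First-Fit:
  Item 0.64 -> new Bin 1
  Item 0.85 -> new Bin 2
  Item 0.41 -> new Bin 3
  Item 0.54 -> Bin 3 (now 0.95)
  Item 0.12 -> Bin 1 (now 0.76)
Total bins used = 3

3


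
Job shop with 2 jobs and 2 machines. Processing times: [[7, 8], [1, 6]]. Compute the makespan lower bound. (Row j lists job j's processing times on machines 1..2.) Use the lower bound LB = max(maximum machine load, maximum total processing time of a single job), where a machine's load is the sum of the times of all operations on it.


Machine loads:
  Machine 1: 7 + 1 = 8
  Machine 2: 8 + 6 = 14
Max machine load = 14
Job totals:
  Job 1: 15
  Job 2: 7
Max job total = 15
Lower bound = max(14, 15) = 15

15


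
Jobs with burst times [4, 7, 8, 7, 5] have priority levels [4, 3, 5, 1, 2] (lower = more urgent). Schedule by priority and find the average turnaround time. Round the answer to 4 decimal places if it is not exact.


Sort by priority (ascending = highest first):
Order: [(1, 7), (2, 5), (3, 7), (4, 4), (5, 8)]
Completion times:
  Priority 1, burst=7, C=7
  Priority 2, burst=5, C=12
  Priority 3, burst=7, C=19
  Priority 4, burst=4, C=23
  Priority 5, burst=8, C=31
Average turnaround = 92/5 = 18.4

18.4


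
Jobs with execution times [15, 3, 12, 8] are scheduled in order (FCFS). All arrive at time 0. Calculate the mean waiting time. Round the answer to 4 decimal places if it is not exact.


FCFS order (as given): [15, 3, 12, 8]
Waiting times:
  Job 1: wait = 0
  Job 2: wait = 15
  Job 3: wait = 18
  Job 4: wait = 30
Sum of waiting times = 63
Average waiting time = 63/4 = 15.75

15.75


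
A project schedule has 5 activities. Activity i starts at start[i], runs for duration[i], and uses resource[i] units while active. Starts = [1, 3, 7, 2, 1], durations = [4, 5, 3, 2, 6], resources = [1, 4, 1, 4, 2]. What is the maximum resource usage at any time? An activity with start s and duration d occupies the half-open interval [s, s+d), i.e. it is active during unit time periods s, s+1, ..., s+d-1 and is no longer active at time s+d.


Each activity i is active on [start_i, start_i + duration_i).
Compute total resource usage per time slot:
  t=0: active resources = [], total = 0
  t=1: active resources = [1, 2], total = 3
  t=2: active resources = [1, 4, 2], total = 7
  t=3: active resources = [1, 4, 4, 2], total = 11
  t=4: active resources = [1, 4, 2], total = 7
  t=5: active resources = [4, 2], total = 6
  t=6: active resources = [4, 2], total = 6
  t=7: active resources = [4, 1], total = 5
  t=8: active resources = [1], total = 1
  t=9: active resources = [1], total = 1
Peak resource demand = 11

11


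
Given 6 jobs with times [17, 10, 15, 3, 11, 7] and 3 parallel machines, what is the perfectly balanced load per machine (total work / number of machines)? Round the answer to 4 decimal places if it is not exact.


Total processing time = 17 + 10 + 15 + 3 + 11 + 7 = 63
Number of machines = 3
Ideal balanced load = 63 / 3 = 21.0

21.0


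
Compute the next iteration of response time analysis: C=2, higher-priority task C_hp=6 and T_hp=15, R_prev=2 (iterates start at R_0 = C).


R_next = C + ceil(R_prev / T_hp) * C_hp
ceil(2 / 15) = ceil(0.1333) = 1
Interference = 1 * 6 = 6
R_next = 2 + 6 = 8

8


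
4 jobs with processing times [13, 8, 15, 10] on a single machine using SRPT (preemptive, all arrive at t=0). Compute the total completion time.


Since all jobs arrive at t=0, SRPT equals SPT ordering.
SPT order: [8, 10, 13, 15]
Completion times:
  Job 1: p=8, C=8
  Job 2: p=10, C=18
  Job 3: p=13, C=31
  Job 4: p=15, C=46
Total completion time = 8 + 18 + 31 + 46 = 103

103


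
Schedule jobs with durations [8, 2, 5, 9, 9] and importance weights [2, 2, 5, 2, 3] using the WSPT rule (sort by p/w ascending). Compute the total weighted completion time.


Compute p/w ratios and sort ascending (WSPT): [(2, 2), (5, 5), (9, 3), (8, 2), (9, 2)]
Compute weighted completion times:
  Job (p=2,w=2): C=2, w*C=2*2=4
  Job (p=5,w=5): C=7, w*C=5*7=35
  Job (p=9,w=3): C=16, w*C=3*16=48
  Job (p=8,w=2): C=24, w*C=2*24=48
  Job (p=9,w=2): C=33, w*C=2*33=66
Total weighted completion time = 201

201


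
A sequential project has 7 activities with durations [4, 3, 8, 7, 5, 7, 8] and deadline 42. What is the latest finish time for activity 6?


LF(activity 6) = deadline - sum of successor durations
Successors: activities 7 through 7 with durations [8]
Sum of successor durations = 8
LF = 42 - 8 = 34

34


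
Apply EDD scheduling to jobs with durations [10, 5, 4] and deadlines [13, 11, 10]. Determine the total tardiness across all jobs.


Sort by due date (EDD order): [(4, 10), (5, 11), (10, 13)]
Compute completion times and tardiness:
  Job 1: p=4, d=10, C=4, tardiness=max(0,4-10)=0
  Job 2: p=5, d=11, C=9, tardiness=max(0,9-11)=0
  Job 3: p=10, d=13, C=19, tardiness=max(0,19-13)=6
Total tardiness = 6

6


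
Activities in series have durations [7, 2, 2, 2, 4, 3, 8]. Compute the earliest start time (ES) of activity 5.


Activity 5 starts after activities 1 through 4 complete.
Predecessor durations: [7, 2, 2, 2]
ES = 7 + 2 + 2 + 2 = 13

13


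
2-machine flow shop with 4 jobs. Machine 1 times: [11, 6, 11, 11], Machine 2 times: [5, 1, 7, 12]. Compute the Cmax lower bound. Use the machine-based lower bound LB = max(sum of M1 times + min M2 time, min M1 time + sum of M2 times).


LB1 = sum(M1 times) + min(M2 times) = 39 + 1 = 40
LB2 = min(M1 times) + sum(M2 times) = 6 + 25 = 31
Lower bound = max(LB1, LB2) = max(40, 31) = 40

40


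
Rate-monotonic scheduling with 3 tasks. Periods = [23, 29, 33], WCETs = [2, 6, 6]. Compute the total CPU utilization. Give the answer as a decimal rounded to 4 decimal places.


Compute individual utilizations (exact fractions):
  Task 1: C/T = 2/23 (approx. 0.087)
  Task 2: C/T = 6/29 (approx. 0.2069)
  Task 3: C/T = 6/33 = 2/11 (approx. 0.1818)
Total utilization U = 2/23 + 6/29 + 2/11 = 3490/7337
Rounded to 4 decimal places: U = 0.4757
RM (Liu & Layland) bound for 3 tasks = 0.779763; compare with U = 3490/7337 (approx. 0.475671)
U <= bound, so schedulable by RM sufficient condition.

0.4757


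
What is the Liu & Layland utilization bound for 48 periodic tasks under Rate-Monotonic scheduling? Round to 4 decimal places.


Compute 2^(1/48) = 1.0145453349
Subtract 1: 1.0145453349 - 1 = 0.0145453349
Multiply by n: 48 * 0.0145453349 = 0.6981760752
Round to 4 dp: 0.6982

0.6982


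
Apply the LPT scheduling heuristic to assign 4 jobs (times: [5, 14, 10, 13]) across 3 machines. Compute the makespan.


Sort jobs in decreasing order (LPT): [14, 13, 10, 5]
Assign each job to the least loaded machine:
  Machine 1: jobs [14], load = 14
  Machine 2: jobs [13], load = 13
  Machine 3: jobs [10, 5], load = 15
Makespan = max load = 15

15


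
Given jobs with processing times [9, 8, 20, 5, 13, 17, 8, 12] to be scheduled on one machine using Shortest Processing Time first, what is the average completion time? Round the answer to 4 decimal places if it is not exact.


Sort jobs by processing time (SPT order): [5, 8, 8, 9, 12, 13, 17, 20]
Compute completion times sequentially:
  Job 1: processing = 5, completes at 5
  Job 2: processing = 8, completes at 13
  Job 3: processing = 8, completes at 21
  Job 4: processing = 9, completes at 30
  Job 5: processing = 12, completes at 42
  Job 6: processing = 13, completes at 55
  Job 7: processing = 17, completes at 72
  Job 8: processing = 20, completes at 92
Sum of completion times = 330
Average completion time = 330/8 = 41.25

41.25


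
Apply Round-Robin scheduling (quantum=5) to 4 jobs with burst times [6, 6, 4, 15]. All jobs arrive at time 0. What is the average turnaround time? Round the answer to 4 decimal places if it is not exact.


Time quantum = 5
Execution trace:
  J1 runs 5 units, time = 5
  J2 runs 5 units, time = 10
  J3 runs 4 units, time = 14
  J4 runs 5 units, time = 19
  J1 runs 1 units, time = 20
  J2 runs 1 units, time = 21
  J4 runs 5 units, time = 26
  J4 runs 5 units, time = 31
Finish times: [20, 21, 14, 31]
Average turnaround = 86/4 = 21.5

21.5


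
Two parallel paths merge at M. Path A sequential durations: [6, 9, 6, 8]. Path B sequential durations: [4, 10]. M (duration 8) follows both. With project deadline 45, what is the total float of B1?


Forward pass: ES(B1) = sum of predecessors on chain B = 0
EF = ES + duration = 0 + 4 = 4
Backward pass: LF(M) = deadline = 45; LS(M) = 45 - 8 = 37
LF(B1) = LS(M) - sum(successors on chain B) = 37 - 10 = 27
LS = LF - duration = 27 - 4 = 23
Total float = LS - ES = 23 - 0 = 23

23


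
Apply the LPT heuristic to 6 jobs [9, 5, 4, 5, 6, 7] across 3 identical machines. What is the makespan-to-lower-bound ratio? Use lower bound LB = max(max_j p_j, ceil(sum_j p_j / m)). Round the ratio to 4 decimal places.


LPT order: [9, 7, 6, 5, 5, 4]
Machine loads after assignment: [13, 12, 11]
LPT makespan = 13
Lower bound = max(max_job, ceil(total/3)) = max(9, 12) = 12
Ratio = 13 / 12 = 1.0833

1.0833


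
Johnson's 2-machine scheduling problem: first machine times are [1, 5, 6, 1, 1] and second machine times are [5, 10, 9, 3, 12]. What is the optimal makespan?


Apply Johnson's rule:
  Group 1 (a <= b): [(1, 1, 5), (4, 1, 3), (5, 1, 12), (2, 5, 10), (3, 6, 9)]
  Group 2 (a > b): []
Optimal job order: [1, 4, 5, 2, 3]
Schedule:
  Job 1: M1 done at 1, M2 done at 6
  Job 4: M1 done at 2, M2 done at 9
  Job 5: M1 done at 3, M2 done at 21
  Job 2: M1 done at 8, M2 done at 31
  Job 3: M1 done at 14, M2 done at 40
Makespan = 40

40


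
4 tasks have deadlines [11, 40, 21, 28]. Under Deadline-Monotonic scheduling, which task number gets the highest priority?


Sort tasks by relative deadline (ascending):
  Task 1: deadline = 11
  Task 3: deadline = 21
  Task 4: deadline = 28
  Task 2: deadline = 40
Priority order (highest first): [1, 3, 4, 2]
Highest priority task = 1

1


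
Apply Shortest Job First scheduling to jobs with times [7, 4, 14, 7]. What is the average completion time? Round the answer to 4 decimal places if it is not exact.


SJF order (ascending): [4, 7, 7, 14]
Completion times:
  Job 1: burst=4, C=4
  Job 2: burst=7, C=11
  Job 3: burst=7, C=18
  Job 4: burst=14, C=32
Average completion = 65/4 = 16.25

16.25


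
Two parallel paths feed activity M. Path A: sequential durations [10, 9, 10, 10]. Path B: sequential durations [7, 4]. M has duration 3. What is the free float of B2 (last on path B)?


ES(B2) = sum of predecessors on chain B = 7
EF(B2) = ES + duration = 7 + 4 = 11
Successor of B2 is M. ES(M) = max(sum(A), sum(B)) = max(39, 11) = 39
Free float = ES(successor) - EF(current) = 39 - 11 = 28

28


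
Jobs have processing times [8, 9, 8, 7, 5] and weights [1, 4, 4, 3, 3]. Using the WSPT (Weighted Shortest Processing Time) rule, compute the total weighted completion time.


Compute p/w ratios and sort ascending (WSPT): [(5, 3), (8, 4), (9, 4), (7, 3), (8, 1)]
Compute weighted completion times:
  Job (p=5,w=3): C=5, w*C=3*5=15
  Job (p=8,w=4): C=13, w*C=4*13=52
  Job (p=9,w=4): C=22, w*C=4*22=88
  Job (p=7,w=3): C=29, w*C=3*29=87
  Job (p=8,w=1): C=37, w*C=1*37=37
Total weighted completion time = 279

279


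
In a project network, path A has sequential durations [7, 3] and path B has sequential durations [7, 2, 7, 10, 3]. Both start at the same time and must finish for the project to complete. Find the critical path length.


Path A total = 7 + 3 = 10
Path B total = 7 + 2 + 7 + 10 + 3 = 29
Critical path = longest path = max(10, 29) = 29

29


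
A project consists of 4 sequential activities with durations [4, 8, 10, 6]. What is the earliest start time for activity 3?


Activity 3 starts after activities 1 through 2 complete.
Predecessor durations: [4, 8]
ES = 4 + 8 = 12

12


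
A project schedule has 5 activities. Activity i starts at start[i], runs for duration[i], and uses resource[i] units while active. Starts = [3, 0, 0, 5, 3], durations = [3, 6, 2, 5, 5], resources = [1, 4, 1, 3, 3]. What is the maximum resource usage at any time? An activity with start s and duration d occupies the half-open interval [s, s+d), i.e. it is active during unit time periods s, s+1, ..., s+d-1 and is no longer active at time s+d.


Each activity i is active on [start_i, start_i + duration_i).
Compute total resource usage per time slot:
  t=0: active resources = [4, 1], total = 5
  t=1: active resources = [4, 1], total = 5
  t=2: active resources = [4], total = 4
  t=3: active resources = [1, 4, 3], total = 8
  t=4: active resources = [1, 4, 3], total = 8
  t=5: active resources = [1, 4, 3, 3], total = 11
  t=6: active resources = [3, 3], total = 6
  t=7: active resources = [3, 3], total = 6
  t=8: active resources = [3], total = 3
  t=9: active resources = [3], total = 3
Peak resource demand = 11

11


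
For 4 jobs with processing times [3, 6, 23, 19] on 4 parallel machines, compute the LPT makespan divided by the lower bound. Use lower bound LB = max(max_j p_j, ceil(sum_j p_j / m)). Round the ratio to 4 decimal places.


LPT order: [23, 19, 6, 3]
Machine loads after assignment: [23, 19, 6, 3]
LPT makespan = 23
Lower bound = max(max_job, ceil(total/4)) = max(23, 13) = 23
Ratio = 23 / 23 = 1.0

1.0


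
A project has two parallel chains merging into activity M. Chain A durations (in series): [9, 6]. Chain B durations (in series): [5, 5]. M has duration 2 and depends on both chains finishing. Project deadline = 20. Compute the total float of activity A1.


Forward pass: ES(A1) = sum of predecessors on chain A = 0
EF = ES + duration = 0 + 9 = 9
Backward pass: LF(M) = deadline = 20; LS(M) = 20 - 2 = 18
LF(A1) = LS(M) - sum(successors on chain A) = 18 - 6 = 12
LS = LF - duration = 12 - 9 = 3
Total float = LS - ES = 3 - 0 = 3

3


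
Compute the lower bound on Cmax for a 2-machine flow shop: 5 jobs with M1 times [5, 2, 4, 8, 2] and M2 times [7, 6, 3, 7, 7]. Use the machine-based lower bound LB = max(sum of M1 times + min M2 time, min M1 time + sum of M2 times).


LB1 = sum(M1 times) + min(M2 times) = 21 + 3 = 24
LB2 = min(M1 times) + sum(M2 times) = 2 + 30 = 32
Lower bound = max(LB1, LB2) = max(24, 32) = 32

32


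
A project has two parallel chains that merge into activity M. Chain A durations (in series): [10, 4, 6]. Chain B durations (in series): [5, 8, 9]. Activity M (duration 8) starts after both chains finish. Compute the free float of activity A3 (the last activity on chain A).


ES(A3) = sum of predecessors on chain A = 14
EF(A3) = ES + duration = 14 + 6 = 20
Successor of A3 is M. ES(M) = max(sum(A), sum(B)) = max(20, 22) = 22
Free float = ES(successor) - EF(current) = 22 - 20 = 2

2


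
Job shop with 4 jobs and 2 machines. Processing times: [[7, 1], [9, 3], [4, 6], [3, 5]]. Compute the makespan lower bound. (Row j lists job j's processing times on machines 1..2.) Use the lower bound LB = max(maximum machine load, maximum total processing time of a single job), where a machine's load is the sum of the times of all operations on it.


Machine loads:
  Machine 1: 7 + 9 + 4 + 3 = 23
  Machine 2: 1 + 3 + 6 + 5 = 15
Max machine load = 23
Job totals:
  Job 1: 8
  Job 2: 12
  Job 3: 10
  Job 4: 8
Max job total = 12
Lower bound = max(23, 12) = 23

23


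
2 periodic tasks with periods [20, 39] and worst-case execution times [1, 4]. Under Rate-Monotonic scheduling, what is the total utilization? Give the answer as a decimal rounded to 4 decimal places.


Compute individual utilizations (exact fractions):
  Task 1: C/T = 1/20 (approx. 0.05)
  Task 2: C/T = 4/39 (approx. 0.1026)
Total utilization U = 1/20 + 4/39 = 119/780
Rounded to 4 decimal places: U = 0.1526
RM (Liu & Layland) bound for 2 tasks = 0.828427; compare with U = 119/780 (approx. 0.152564)
U <= bound, so schedulable by RM sufficient condition.

0.1526


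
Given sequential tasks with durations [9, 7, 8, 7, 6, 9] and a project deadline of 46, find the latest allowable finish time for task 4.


LF(activity 4) = deadline - sum of successor durations
Successors: activities 5 through 6 with durations [6, 9]
Sum of successor durations = 15
LF = 46 - 15 = 31

31


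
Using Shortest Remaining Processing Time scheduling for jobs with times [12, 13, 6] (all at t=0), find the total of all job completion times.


Since all jobs arrive at t=0, SRPT equals SPT ordering.
SPT order: [6, 12, 13]
Completion times:
  Job 1: p=6, C=6
  Job 2: p=12, C=18
  Job 3: p=13, C=31
Total completion time = 6 + 18 + 31 = 55

55


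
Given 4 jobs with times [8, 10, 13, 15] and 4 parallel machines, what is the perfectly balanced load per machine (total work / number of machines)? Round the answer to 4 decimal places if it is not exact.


Total processing time = 8 + 10 + 13 + 15 = 46
Number of machines = 4
Ideal balanced load = 46 / 4 = 11.5

11.5


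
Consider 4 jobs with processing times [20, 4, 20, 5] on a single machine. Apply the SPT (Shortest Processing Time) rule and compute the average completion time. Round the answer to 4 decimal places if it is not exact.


Sort jobs by processing time (SPT order): [4, 5, 20, 20]
Compute completion times sequentially:
  Job 1: processing = 4, completes at 4
  Job 2: processing = 5, completes at 9
  Job 3: processing = 20, completes at 29
  Job 4: processing = 20, completes at 49
Sum of completion times = 91
Average completion time = 91/4 = 22.75

22.75


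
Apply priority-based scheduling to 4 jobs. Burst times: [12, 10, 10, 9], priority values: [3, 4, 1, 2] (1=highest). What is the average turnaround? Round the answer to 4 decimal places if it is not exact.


Sort by priority (ascending = highest first):
Order: [(1, 10), (2, 9), (3, 12), (4, 10)]
Completion times:
  Priority 1, burst=10, C=10
  Priority 2, burst=9, C=19
  Priority 3, burst=12, C=31
  Priority 4, burst=10, C=41
Average turnaround = 101/4 = 25.25

25.25


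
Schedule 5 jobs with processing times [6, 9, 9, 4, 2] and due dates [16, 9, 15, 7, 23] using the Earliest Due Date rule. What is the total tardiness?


Sort by due date (EDD order): [(4, 7), (9, 9), (9, 15), (6, 16), (2, 23)]
Compute completion times and tardiness:
  Job 1: p=4, d=7, C=4, tardiness=max(0,4-7)=0
  Job 2: p=9, d=9, C=13, tardiness=max(0,13-9)=4
  Job 3: p=9, d=15, C=22, tardiness=max(0,22-15)=7
  Job 4: p=6, d=16, C=28, tardiness=max(0,28-16)=12
  Job 5: p=2, d=23, C=30, tardiness=max(0,30-23)=7
Total tardiness = 30

30


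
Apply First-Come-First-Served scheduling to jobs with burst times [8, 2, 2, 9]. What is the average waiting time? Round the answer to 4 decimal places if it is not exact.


FCFS order (as given): [8, 2, 2, 9]
Waiting times:
  Job 1: wait = 0
  Job 2: wait = 8
  Job 3: wait = 10
  Job 4: wait = 12
Sum of waiting times = 30
Average waiting time = 30/4 = 7.5

7.5


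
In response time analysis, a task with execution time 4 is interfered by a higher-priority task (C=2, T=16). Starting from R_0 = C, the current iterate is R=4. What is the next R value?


R_next = C + ceil(R_prev / T_hp) * C_hp
ceil(4 / 16) = ceil(0.25) = 1
Interference = 1 * 2 = 2
R_next = 4 + 2 = 6

6


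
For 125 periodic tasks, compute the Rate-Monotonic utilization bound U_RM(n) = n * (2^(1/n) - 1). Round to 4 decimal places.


Compute 2^(1/125) = 1.0055605804
Subtract 1: 1.0055605804 - 1 = 0.0055605804
Multiply by n: 125 * 0.0055605804 = 0.6950725500
Round to 4 dp: 0.6951

0.6951


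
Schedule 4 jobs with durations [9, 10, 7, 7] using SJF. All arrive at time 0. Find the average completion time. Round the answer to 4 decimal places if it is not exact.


SJF order (ascending): [7, 7, 9, 10]
Completion times:
  Job 1: burst=7, C=7
  Job 2: burst=7, C=14
  Job 3: burst=9, C=23
  Job 4: burst=10, C=33
Average completion = 77/4 = 19.25

19.25


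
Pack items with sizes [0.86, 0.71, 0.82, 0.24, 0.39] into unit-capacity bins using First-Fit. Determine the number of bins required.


Place items sequentially using First-Fit:
  Item 0.86 -> new Bin 1
  Item 0.71 -> new Bin 2
  Item 0.82 -> new Bin 3
  Item 0.24 -> Bin 2 (now 0.95)
  Item 0.39 -> new Bin 4
Total bins used = 4

4


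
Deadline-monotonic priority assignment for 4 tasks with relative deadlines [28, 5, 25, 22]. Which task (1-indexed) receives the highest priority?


Sort tasks by relative deadline (ascending):
  Task 2: deadline = 5
  Task 4: deadline = 22
  Task 3: deadline = 25
  Task 1: deadline = 28
Priority order (highest first): [2, 4, 3, 1]
Highest priority task = 2

2


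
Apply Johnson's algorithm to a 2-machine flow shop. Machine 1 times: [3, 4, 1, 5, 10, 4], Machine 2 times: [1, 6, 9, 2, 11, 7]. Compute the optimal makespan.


Apply Johnson's rule:
  Group 1 (a <= b): [(3, 1, 9), (2, 4, 6), (6, 4, 7), (5, 10, 11)]
  Group 2 (a > b): [(4, 5, 2), (1, 3, 1)]
Optimal job order: [3, 2, 6, 5, 4, 1]
Schedule:
  Job 3: M1 done at 1, M2 done at 10
  Job 2: M1 done at 5, M2 done at 16
  Job 6: M1 done at 9, M2 done at 23
  Job 5: M1 done at 19, M2 done at 34
  Job 4: M1 done at 24, M2 done at 36
  Job 1: M1 done at 27, M2 done at 37
Makespan = 37

37


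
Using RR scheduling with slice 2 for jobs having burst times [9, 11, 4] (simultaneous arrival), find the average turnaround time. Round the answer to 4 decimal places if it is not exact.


Time quantum = 2
Execution trace:
  J1 runs 2 units, time = 2
  J2 runs 2 units, time = 4
  J3 runs 2 units, time = 6
  J1 runs 2 units, time = 8
  J2 runs 2 units, time = 10
  J3 runs 2 units, time = 12
  J1 runs 2 units, time = 14
  J2 runs 2 units, time = 16
  J1 runs 2 units, time = 18
  J2 runs 2 units, time = 20
  J1 runs 1 units, time = 21
  J2 runs 2 units, time = 23
  J2 runs 1 units, time = 24
Finish times: [21, 24, 12]
Average turnaround = 57/3 = 19.0

19.0


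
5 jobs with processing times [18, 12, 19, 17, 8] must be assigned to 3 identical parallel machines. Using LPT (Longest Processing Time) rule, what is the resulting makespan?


Sort jobs in decreasing order (LPT): [19, 18, 17, 12, 8]
Assign each job to the least loaded machine:
  Machine 1: jobs [19], load = 19
  Machine 2: jobs [18, 8], load = 26
  Machine 3: jobs [17, 12], load = 29
Makespan = max load = 29

29


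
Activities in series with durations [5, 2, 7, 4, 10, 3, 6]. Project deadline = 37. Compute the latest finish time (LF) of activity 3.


LF(activity 3) = deadline - sum of successor durations
Successors: activities 4 through 7 with durations [4, 10, 3, 6]
Sum of successor durations = 23
LF = 37 - 23 = 14

14


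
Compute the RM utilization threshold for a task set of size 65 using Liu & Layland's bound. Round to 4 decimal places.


Compute 2^(1/65) = 1.0107208638
Subtract 1: 1.0107208638 - 1 = 0.0107208638
Multiply by n: 65 * 0.0107208638 = 0.6968561470
Round to 4 dp: 0.6969

0.6969


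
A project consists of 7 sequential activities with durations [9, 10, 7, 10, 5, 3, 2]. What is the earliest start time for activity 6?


Activity 6 starts after activities 1 through 5 complete.
Predecessor durations: [9, 10, 7, 10, 5]
ES = 9 + 10 + 7 + 10 + 5 = 41

41


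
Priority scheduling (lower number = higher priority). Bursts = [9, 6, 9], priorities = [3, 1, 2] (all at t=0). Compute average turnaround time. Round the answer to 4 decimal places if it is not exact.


Sort by priority (ascending = highest first):
Order: [(1, 6), (2, 9), (3, 9)]
Completion times:
  Priority 1, burst=6, C=6
  Priority 2, burst=9, C=15
  Priority 3, burst=9, C=24
Average turnaround = 45/3 = 15.0

15.0


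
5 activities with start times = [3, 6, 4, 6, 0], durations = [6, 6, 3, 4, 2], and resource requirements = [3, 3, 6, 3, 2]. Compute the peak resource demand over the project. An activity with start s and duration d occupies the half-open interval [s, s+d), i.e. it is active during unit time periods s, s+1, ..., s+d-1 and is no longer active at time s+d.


Each activity i is active on [start_i, start_i + duration_i).
Compute total resource usage per time slot:
  t=0: active resources = [2], total = 2
  t=1: active resources = [2], total = 2
  t=2: active resources = [], total = 0
  t=3: active resources = [3], total = 3
  t=4: active resources = [3, 6], total = 9
  t=5: active resources = [3, 6], total = 9
  t=6: active resources = [3, 3, 6, 3], total = 15
  t=7: active resources = [3, 3, 3], total = 9
  t=8: active resources = [3, 3, 3], total = 9
  t=9: active resources = [3, 3], total = 6
  t=10: active resources = [3], total = 3
  t=11: active resources = [3], total = 3
Peak resource demand = 15

15


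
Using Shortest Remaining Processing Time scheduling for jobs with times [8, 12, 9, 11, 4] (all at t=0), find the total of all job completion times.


Since all jobs arrive at t=0, SRPT equals SPT ordering.
SPT order: [4, 8, 9, 11, 12]
Completion times:
  Job 1: p=4, C=4
  Job 2: p=8, C=12
  Job 3: p=9, C=21
  Job 4: p=11, C=32
  Job 5: p=12, C=44
Total completion time = 4 + 12 + 21 + 32 + 44 = 113

113


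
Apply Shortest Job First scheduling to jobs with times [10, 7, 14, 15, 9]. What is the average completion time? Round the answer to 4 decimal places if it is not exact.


SJF order (ascending): [7, 9, 10, 14, 15]
Completion times:
  Job 1: burst=7, C=7
  Job 2: burst=9, C=16
  Job 3: burst=10, C=26
  Job 4: burst=14, C=40
  Job 5: burst=15, C=55
Average completion = 144/5 = 28.8

28.8


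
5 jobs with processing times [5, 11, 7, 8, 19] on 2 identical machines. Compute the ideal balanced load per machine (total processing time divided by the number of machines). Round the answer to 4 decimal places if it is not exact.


Total processing time = 5 + 11 + 7 + 8 + 19 = 50
Number of machines = 2
Ideal balanced load = 50 / 2 = 25.0

25.0


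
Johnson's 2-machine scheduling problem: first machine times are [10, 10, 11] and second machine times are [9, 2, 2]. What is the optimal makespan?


Apply Johnson's rule:
  Group 1 (a <= b): []
  Group 2 (a > b): [(1, 10, 9), (2, 10, 2), (3, 11, 2)]
Optimal job order: [1, 2, 3]
Schedule:
  Job 1: M1 done at 10, M2 done at 19
  Job 2: M1 done at 20, M2 done at 22
  Job 3: M1 done at 31, M2 done at 33
Makespan = 33

33


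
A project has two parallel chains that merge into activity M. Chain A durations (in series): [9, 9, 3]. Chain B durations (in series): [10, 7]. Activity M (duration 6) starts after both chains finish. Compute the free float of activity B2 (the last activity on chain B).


ES(B2) = sum of predecessors on chain B = 10
EF(B2) = ES + duration = 10 + 7 = 17
Successor of B2 is M. ES(M) = max(sum(A), sum(B)) = max(21, 17) = 21
Free float = ES(successor) - EF(current) = 21 - 17 = 4

4


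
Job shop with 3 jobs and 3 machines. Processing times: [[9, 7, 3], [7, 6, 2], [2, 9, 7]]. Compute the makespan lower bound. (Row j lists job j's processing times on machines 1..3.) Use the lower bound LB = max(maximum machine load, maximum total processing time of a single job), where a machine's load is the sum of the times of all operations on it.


Machine loads:
  Machine 1: 9 + 7 + 2 = 18
  Machine 2: 7 + 6 + 9 = 22
  Machine 3: 3 + 2 + 7 = 12
Max machine load = 22
Job totals:
  Job 1: 19
  Job 2: 15
  Job 3: 18
Max job total = 19
Lower bound = max(22, 19) = 22

22


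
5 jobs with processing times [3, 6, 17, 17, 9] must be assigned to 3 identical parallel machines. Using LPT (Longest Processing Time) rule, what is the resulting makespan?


Sort jobs in decreasing order (LPT): [17, 17, 9, 6, 3]
Assign each job to the least loaded machine:
  Machine 1: jobs [17], load = 17
  Machine 2: jobs [17], load = 17
  Machine 3: jobs [9, 6, 3], load = 18
Makespan = max load = 18

18


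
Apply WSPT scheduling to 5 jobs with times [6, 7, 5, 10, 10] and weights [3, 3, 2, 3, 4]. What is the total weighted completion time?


Compute p/w ratios and sort ascending (WSPT): [(6, 3), (7, 3), (5, 2), (10, 4), (10, 3)]
Compute weighted completion times:
  Job (p=6,w=3): C=6, w*C=3*6=18
  Job (p=7,w=3): C=13, w*C=3*13=39
  Job (p=5,w=2): C=18, w*C=2*18=36
  Job (p=10,w=4): C=28, w*C=4*28=112
  Job (p=10,w=3): C=38, w*C=3*38=114
Total weighted completion time = 319

319


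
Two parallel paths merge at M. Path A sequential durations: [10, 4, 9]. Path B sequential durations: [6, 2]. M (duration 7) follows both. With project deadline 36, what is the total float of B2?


Forward pass: ES(B2) = sum of predecessors on chain B = 6
EF = ES + duration = 6 + 2 = 8
Backward pass: LF(M) = deadline = 36; LS(M) = 36 - 7 = 29
LF(B2) = LS(M) - sum(successors on chain B) = 29 - 0 = 29
LS = LF - duration = 29 - 2 = 27
Total float = LS - ES = 27 - 6 = 21

21


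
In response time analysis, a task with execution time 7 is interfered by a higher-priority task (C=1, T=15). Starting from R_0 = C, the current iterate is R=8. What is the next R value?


R_next = C + ceil(R_prev / T_hp) * C_hp
ceil(8 / 15) = ceil(0.5333) = 1
Interference = 1 * 1 = 1
R_next = 7 + 1 = 8
R_next = R_prev, so the iteration has converged (response time = 8).

8


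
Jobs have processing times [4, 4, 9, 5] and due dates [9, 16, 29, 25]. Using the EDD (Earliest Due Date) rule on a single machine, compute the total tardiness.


Sort by due date (EDD order): [(4, 9), (4, 16), (5, 25), (9, 29)]
Compute completion times and tardiness:
  Job 1: p=4, d=9, C=4, tardiness=max(0,4-9)=0
  Job 2: p=4, d=16, C=8, tardiness=max(0,8-16)=0
  Job 3: p=5, d=25, C=13, tardiness=max(0,13-25)=0
  Job 4: p=9, d=29, C=22, tardiness=max(0,22-29)=0
Total tardiness = 0

0


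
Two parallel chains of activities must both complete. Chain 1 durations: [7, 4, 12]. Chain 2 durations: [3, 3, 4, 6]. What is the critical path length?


Path A total = 7 + 4 + 12 = 23
Path B total = 3 + 3 + 4 + 6 = 16
Critical path = longest path = max(23, 16) = 23

23


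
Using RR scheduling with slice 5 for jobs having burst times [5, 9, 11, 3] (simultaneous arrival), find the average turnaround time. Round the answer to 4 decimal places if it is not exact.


Time quantum = 5
Execution trace:
  J1 runs 5 units, time = 5
  J2 runs 5 units, time = 10
  J3 runs 5 units, time = 15
  J4 runs 3 units, time = 18
  J2 runs 4 units, time = 22
  J3 runs 5 units, time = 27
  J3 runs 1 units, time = 28
Finish times: [5, 22, 28, 18]
Average turnaround = 73/4 = 18.25

18.25
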